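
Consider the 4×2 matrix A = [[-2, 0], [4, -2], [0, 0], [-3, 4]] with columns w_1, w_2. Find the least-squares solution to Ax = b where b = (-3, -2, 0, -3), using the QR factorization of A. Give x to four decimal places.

q_1 = w_1/‖w_1‖ = (-2, 4, 0, -3)/5.3852 = (-0.3714, 0.7428, 0.0000, -0.5571).
r_{12} = q_1·w_2 = -3.7139.
u_2 = w_2 + 3.7139·q_1 = (-1.3793, 0.7586, 0.0000, 1.9310).
‖u_2‖ = 2.4914, so q_2 = (-0.5536, 0.3045, 0.0000, 0.7751).
Qᵀb = (1.2999, -1.2734).
Back-substitute: x_2 = -1.2734/2.4914 = -0.5111.
x_1 = (1.2999 + 3.7139·(-0.5111))/5.3852 = -0.1111.

x = (-0.1111, -0.5111)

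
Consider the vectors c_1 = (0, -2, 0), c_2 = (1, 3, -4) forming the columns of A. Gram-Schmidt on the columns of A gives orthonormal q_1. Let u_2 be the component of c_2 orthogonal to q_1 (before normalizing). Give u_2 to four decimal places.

u_2 = (1.0000, 0.0000, -4.0000)

q_1 = c_1/‖c_1‖ = (0, -2, 0)/2.0000 = (0.0000, -1.0000, 0.0000).
r_{12} = q_1·c_2 = -3.0000.
u_2 = c_2 + 3.0000·q_1 = (1.0000, 0.0000, -4.0000).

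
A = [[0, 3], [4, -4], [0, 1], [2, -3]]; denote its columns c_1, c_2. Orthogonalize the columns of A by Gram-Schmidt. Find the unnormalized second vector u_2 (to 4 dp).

c_1 = (0, 4, 0, 2); ‖c_1‖ = 4.4721, so e_1 = (0.0000, 0.8944, 0.0000, 0.4472).
e_1·c_2 = 0.0000·3 + 0.8944·(-4) + 0.0000·1 + 0.4472·(-3) = -4.9193.
u_2 = c_2 + 4.9193·e_1 = (3.0000, 0.4000, 1.0000, -0.8000).

u_2 = (3.0000, 0.4000, 1.0000, -0.8000)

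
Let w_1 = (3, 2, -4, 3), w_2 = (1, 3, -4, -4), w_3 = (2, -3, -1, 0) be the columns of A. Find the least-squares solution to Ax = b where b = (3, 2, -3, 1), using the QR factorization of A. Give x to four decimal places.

x = (0.6591, 0.2058, 0.0701)

q_1 = w_1/‖w_1‖ = (3, 2, -4, 3)/6.1644 = (0.4867, 0.3244, -0.6489, 0.4867).
r_{12} = q_1·w_2 = 2.1089.
u_2 = w_2 − 2.1089·q_1 = (-0.0263, 2.3158, -2.6316, -5.0263).
‖u_2‖ = 6.1280, so q_2 = (-0.0043, 0.3779, -0.4294, -0.8202).
r_{13} = q_1·w_3 = 0.6489; r_{23} = q_2·w_3 = -0.7129.
u_3 = w_3 − 0.6489·q_1 + 0.7129·q_2 = (1.6811, -2.9411, -0.8851, -0.9005).
‖u_3‖ = 3.6154, so q_3 = (0.4650, -0.8135, -0.2448, -0.2491).
Qᵀb = (4.5422, 1.2110, 0.2533).
Back-substitute: x_3 = 0.2533/3.6154 = 0.0701.
x_2 = (1.2110 + 0.7129·0.0701)/6.1280 = 0.2058.
x_1 = (4.5422 − 2.1089·0.2058 − 0.6489·0.0701)/6.1644 = 0.6591.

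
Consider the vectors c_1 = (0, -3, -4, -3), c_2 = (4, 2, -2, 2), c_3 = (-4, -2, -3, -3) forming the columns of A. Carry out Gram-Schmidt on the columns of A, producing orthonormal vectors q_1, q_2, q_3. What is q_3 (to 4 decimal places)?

q_1 = c_1/‖c_1‖ = (0, -3, -4, -3)/5.8310 = (0.0000, -0.5145, -0.6860, -0.5145).
r_{12} = q_1·c_2 = -0.6860.
u_2 = c_2 + 0.6860·q_1 = (4.0000, 1.6471, -2.4706, 1.6471).
‖u_2‖ = 5.2468, so q_2 = (0.7624, 0.3139, -0.4709, 0.3139).
r_{13} = q_1·c_3 = 4.6305; r_{23} = q_2·c_3 = -3.2064.
u_3 = c_3 − 4.6305·q_1 + 3.2064·q_2 = (-1.5556, 1.3889, -1.3333, 0.3889).
‖u_3‖ = 2.5055, so q_3 = (-0.6208, 0.5543, -0.5322, 0.1552).

q_3 = (-0.6208, 0.5543, -0.5322, 0.1552)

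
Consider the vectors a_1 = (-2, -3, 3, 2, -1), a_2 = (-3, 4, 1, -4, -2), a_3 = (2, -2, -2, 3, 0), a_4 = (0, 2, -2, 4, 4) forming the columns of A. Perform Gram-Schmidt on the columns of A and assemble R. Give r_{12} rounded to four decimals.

a_1 = (-2, -3, 3, 2, -1); ‖a_1‖ = 5.1962, so e_1 = (-0.3849, -0.5774, 0.5774, 0.3849, -0.1925).
r_{12} = e_1·a_2 = -1.7321.

r_{12} = -1.7321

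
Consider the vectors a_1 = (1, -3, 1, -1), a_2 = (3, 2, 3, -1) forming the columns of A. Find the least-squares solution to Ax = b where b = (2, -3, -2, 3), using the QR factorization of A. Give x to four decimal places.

q_1 = a_1/‖a_1‖ = (1, -3, 1, -1)/3.4641 = (0.2887, -0.8660, 0.2887, -0.2887).
r_{12} = q_1·a_2 = 0.2887.
u_2 = a_2 − 0.2887·q_1 = (2.9167, 2.2500, 2.9167, -0.9167).
‖u_2‖ = 4.7871, so q_2 = (0.6093, 0.4700, 0.6093, -0.1915).
Qᵀb = (1.7321, -1.9845).
Back-substitute: x_2 = -1.9845/4.7871 = -0.4145.
x_1 = (1.7321 − 0.2887·(-0.4145))/3.4641 = 0.5345.

x = (0.5345, -0.4145)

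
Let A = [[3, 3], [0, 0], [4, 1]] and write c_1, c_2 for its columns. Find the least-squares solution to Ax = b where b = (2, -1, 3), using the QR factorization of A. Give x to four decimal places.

q_1 = c_1/‖c_1‖ = (3, 0, 4)/5.0000 = (0.6000, 0.0000, 0.8000).
r_{12} = q_1·c_2 = 2.6000.
u_2 = c_2 − 2.6000·q_1 = (1.4400, 0.0000, -1.0800).
‖u_2‖ = 1.8000, so q_2 = (0.8000, 0.0000, -0.6000).
Qᵀb = (3.6000, -0.2000).
Back-substitute: x_2 = -0.2000/1.8000 = -0.1111.
x_1 = (3.6000 − 2.6000·(-0.1111))/5.0000 = 0.7778.

x = (0.7778, -0.1111)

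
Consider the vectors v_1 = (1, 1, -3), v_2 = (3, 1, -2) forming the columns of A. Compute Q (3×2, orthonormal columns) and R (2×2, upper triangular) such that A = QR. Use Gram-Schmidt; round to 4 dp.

v_1 = (1, 1, -3); ‖v_1‖ = 3.3166, so q_1 = (0.3015, 0.3015, -0.9045).
q_1·v_2 = 0.3015·3 + 0.3015·1 + (-0.9045)·(-2) = 3.0151.
u_2 = v_2 − 3.0151·q_1 = (2.0909, 0.0909, 0.7273).
‖u_2‖ = 2.2156, so q_2 = (0.9437, 0.0410, 0.3282).

Q = [[0.3015, 0.9437], [0.3015, 0.0410], [-0.9045, 0.3282]], R = [[3.3166, 3.0151], [0.0000, 2.2156]]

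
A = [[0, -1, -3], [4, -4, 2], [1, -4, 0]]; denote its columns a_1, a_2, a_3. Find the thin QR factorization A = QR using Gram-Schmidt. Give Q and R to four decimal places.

Q = [[0.0000, -0.3249, -0.9457], [0.9701, 0.2294, -0.0788], [0.2425, -0.9175, 0.3152]], R = [[4.1231, -4.8507, 1.9403], [0.0000, 3.0774, 1.4336], [0.0000, 0.0000, 2.6796]]

a_1 = (0, 4, 1); ‖a_1‖ = 4.1231, so e_1 = (0.0000, 0.9701, 0.2425).
e_1·a_2 = 0.0000·(-1) + 0.9701·(-4) + 0.2425·(-4) = -4.8507.
u_2 = a_2 + 4.8507·e_1 = (-1.0000, 0.7059, -2.8235).
‖u_2‖ = 3.0774, so e_2 = (-0.3249, 0.2294, -0.9175).
e_1·a_3 = 0.0000·(-3) + 0.9701·2 + 0.2425·0 = 1.9403; e_2·a_3 = (-0.3249)·(-3) + 0.2294·2 + (-0.9175)·0 = 1.4336.
u_3 = a_3 − 1.9403·e_1 − 1.4336·e_2 = (-2.5342, -0.2112, 0.8447).
‖u_3‖ = 2.6796, so e_3 = (-0.9457, -0.0788, 0.3152).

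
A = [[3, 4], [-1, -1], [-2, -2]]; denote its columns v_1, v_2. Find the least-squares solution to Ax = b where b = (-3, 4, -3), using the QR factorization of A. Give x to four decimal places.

q_1 = v_1/‖v_1‖ = (3, -1, -2)/3.7417 = (0.8018, -0.2673, -0.5345).
r_{12} = q_1·v_2 = 4.5434.
u_2 = v_2 − 4.5434·q_1 = (0.3571, 0.2143, 0.4286).
‖u_2‖ = 0.5976, so q_2 = (0.5976, 0.3586, 0.7171).
Qᵀb = (-1.8708, -2.5100).
Back-substitute: x_2 = -2.5100/0.5976 = -4.2000.
x_1 = (-1.8708 − 4.5434·(-4.2000))/3.7417 = 4.6000.

x = (4.6000, -4.2000)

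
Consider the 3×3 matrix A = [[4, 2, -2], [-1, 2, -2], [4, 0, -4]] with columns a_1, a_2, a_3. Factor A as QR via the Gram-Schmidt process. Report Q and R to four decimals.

Q = [[0.6963, 0.4842, 0.5298], [-0.1741, 0.8301, -0.5298], [0.6963, -0.2767, -0.6623]], R = [[5.7446, 1.0445, -3.8297], [0.0000, 2.6285, -1.5218], [0.0000, 0.0000, 2.6491]]

a_1 = (4, -1, 4); ‖a_1‖ = 5.7446, so e_1 = (0.6963, -0.1741, 0.6963).
e_1·a_2 = 0.6963·2 + (-0.1741)·2 + 0.6963·0 = 1.0445.
u_2 = a_2 − 1.0445·e_1 = (1.2727, 2.1818, -0.7273).
‖u_2‖ = 2.6285, so e_2 = (0.4842, 0.8301, -0.2767).
e_1·a_3 = 0.6963·(-2) + (-0.1741)·(-2) + 0.6963·(-4) = -3.8297; e_2·a_3 = 0.4842·(-2) + 0.8301·(-2) + (-0.2767)·(-4) = -1.5218.
u_3 = a_3 + 3.8297·e_1 + 1.5218·e_2 = (1.4035, -1.4035, -1.7544).
‖u_3‖ = 2.6491, so e_3 = (0.5298, -0.5298, -0.6623).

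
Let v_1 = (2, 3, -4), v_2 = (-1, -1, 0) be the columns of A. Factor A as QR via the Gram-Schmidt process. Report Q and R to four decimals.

v_1 = (2, 3, -4); ‖v_1‖ = 5.3852, so q_1 = (0.3714, 0.5571, -0.7428).
q_1·v_2 = 0.3714·(-1) + 0.5571·(-1) + (-0.7428)·0 = -0.9285.
u_2 = v_2 + 0.9285·q_1 = (-0.6552, -0.4828, -0.6897).
‖u_2‖ = 1.0667, so q_2 = (-0.6142, -0.4526, -0.6465).

Q = [[0.3714, -0.6142], [0.5571, -0.4526], [-0.7428, -0.6465]], R = [[5.3852, -0.9285], [0.0000, 1.0667]]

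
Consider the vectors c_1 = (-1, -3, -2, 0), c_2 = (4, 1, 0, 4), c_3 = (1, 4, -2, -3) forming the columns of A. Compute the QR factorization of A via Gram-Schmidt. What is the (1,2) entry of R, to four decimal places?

r_{12} = -1.8708

e_1 = c_1/‖c_1‖ = (-1, -3, -2, 0)/3.7417 = (-0.2673, -0.8018, -0.5345, 0.0000).
r_{12} = e_1·c_2 = -1.8708.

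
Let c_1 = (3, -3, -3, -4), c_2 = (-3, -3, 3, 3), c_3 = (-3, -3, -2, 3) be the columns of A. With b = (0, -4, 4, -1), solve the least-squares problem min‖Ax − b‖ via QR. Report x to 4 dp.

c_1 = (3, -3, -3, -4); ‖c_1‖ = 6.5574, so e_1 = (0.4575, -0.4575, -0.4575, -0.6100).
e_1·c_2 = 0.4575·(-3) + (-0.4575)·(-3) + (-0.4575)·3 + (-0.6100)·3 = -3.2025.
u_2 = c_2 + 3.2025·e_1 = (-1.5349, -4.4651, 1.5349, 1.0465).
‖u_2‖ = 5.0739, so e_2 = (-0.3025, -0.8800, 0.3025, 0.2063).
e_1·c_3 = 0.4575·(-3) + (-0.4575)·(-3) + (-0.4575)·(-2) + (-0.6100)·3 = -0.9150; e_2·c_3 = (-0.3025)·(-3) + (-0.8800)·(-3) + 0.3025·(-2) + 0.2063·3 = 3.5613.
u_3 = c_3 + 0.9150·e_1 − 3.5613·e_2 = (-1.5041, -0.2846, -3.4959, 1.7073).
‖u_3‖ = 4.1809, so e_3 = (-0.3597, -0.0681, -0.8362, 0.4084).
Qᵀb = (0.6100, 4.5239, -3.4808).
Back-substitute: x_3 = -3.4808/4.1809 = -0.8326.
x_2 = (4.5239 − 3.5613·(-0.8326))/5.0739 = 1.4760.
x_1 = (0.6100 + 3.2025·1.4760 + 0.9150·(-0.8326))/6.5574 = 0.6977.

x = (0.6977, 1.4760, -0.8326)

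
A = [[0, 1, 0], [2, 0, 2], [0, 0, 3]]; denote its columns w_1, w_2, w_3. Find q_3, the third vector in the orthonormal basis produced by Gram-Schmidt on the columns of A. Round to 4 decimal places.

q_1 = w_1/‖w_1‖ = (0, 2, 0)/2.0000 = (0.0000, 1.0000, 0.0000).
r_{12} = q_1·w_2 = 0.0000.
u_2 = w_2 + 0.0000·q_1 = (1.0000, 0.0000, 0.0000).
‖u_2‖ = 1.0000, so q_2 = (1.0000, 0.0000, 0.0000).
r_{13} = q_1·w_3 = 2.0000; r_{23} = q_2·w_3 = 0.0000.
u_3 = w_3 − 2.0000·q_1 + 0.0000·q_2 = (0.0000, 0.0000, 3.0000).
‖u_3‖ = 3.0000, so q_3 = (0.0000, 0.0000, 1.0000).

q_3 = (0.0000, 0.0000, 1.0000)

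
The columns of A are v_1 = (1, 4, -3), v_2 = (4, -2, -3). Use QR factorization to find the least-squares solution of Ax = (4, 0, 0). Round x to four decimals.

v_1 = (1, 4, -3); ‖v_1‖ = 5.0990, so e_1 = (0.1961, 0.7845, -0.5883).
e_1·v_2 = 0.1961·4 + 0.7845·(-2) + (-0.5883)·(-3) = 0.9806.
u_2 = v_2 − 0.9806·e_1 = (3.8077, -2.7692, -2.4231).
‖u_2‖ = 5.2951, so e_2 = (0.7191, -0.5230, -0.4576).
Qᵀb = (0.7845, 2.8764).
Back-substitute: x_2 = 2.8764/5.2951 = 0.5432.
x_1 = (0.7845 − 0.9806·0.5432)/5.0990 = 0.0494.

x = (0.0494, 0.5432)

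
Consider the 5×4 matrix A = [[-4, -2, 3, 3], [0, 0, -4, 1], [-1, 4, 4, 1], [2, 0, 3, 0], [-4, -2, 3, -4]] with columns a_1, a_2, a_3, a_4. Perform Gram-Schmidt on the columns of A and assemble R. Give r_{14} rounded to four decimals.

r_{14} = 0.4932

a_1 = (-4, 0, -1, 2, -4); ‖a_1‖ = 6.0828, so q_1 = (-0.6576, 0.0000, -0.1644, 0.3288, -0.6576).
r_{14} = q_1·a_4 = 0.4932.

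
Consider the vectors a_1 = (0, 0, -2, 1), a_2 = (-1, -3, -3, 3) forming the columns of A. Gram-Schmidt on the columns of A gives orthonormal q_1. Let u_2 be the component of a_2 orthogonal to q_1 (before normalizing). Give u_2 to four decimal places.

a_1 = (0, 0, -2, 1); ‖a_1‖ = 2.2361, so q_1 = (0.0000, 0.0000, -0.8944, 0.4472).
q_1·a_2 = 0.0000·(-1) + 0.0000·(-3) + (-0.8944)·(-3) + 0.4472·3 = 4.0249.
u_2 = a_2 − 4.0249·q_1 = (-1.0000, -3.0000, 0.6000, 1.2000).

u_2 = (-1.0000, -3.0000, 0.6000, 1.2000)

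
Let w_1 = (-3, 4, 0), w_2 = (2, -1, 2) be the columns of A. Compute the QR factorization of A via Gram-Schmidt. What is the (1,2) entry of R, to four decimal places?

e_1 = w_1/‖w_1‖ = (-3, 4, 0)/5.0000 = (-0.6000, 0.8000, 0.0000).
r_{12} = e_1·w_2 = -2.0000.

r_{12} = -2.0000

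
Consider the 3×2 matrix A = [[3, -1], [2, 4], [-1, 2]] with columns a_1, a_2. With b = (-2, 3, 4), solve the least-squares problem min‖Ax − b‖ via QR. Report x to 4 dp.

a_1 = (3, 2, -1); ‖a_1‖ = 3.7417, so e_1 = (0.8018, 0.5345, -0.2673).
e_1·a_2 = 0.8018·(-1) + 0.5345·4 + (-0.2673)·2 = 0.8018.
u_2 = a_2 − 0.8018·e_1 = (-1.6429, 3.5714, 2.2143).
‖u_2‖ = 4.5119, so e_2 = (-0.3641, 0.7916, 0.4908).
Qᵀb = (-1.0690, 5.0660).
Back-substitute: x_2 = 5.0660/4.5119 = 1.1228.
x_1 = (-1.0690 − 0.8018·1.1228)/3.7417 = -0.5263.

x = (-0.5263, 1.1228)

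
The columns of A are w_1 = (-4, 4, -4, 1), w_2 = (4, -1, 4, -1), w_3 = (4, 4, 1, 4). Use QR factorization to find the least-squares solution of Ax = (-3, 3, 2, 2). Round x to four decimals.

w_1 = (-4, 4, -4, 1); ‖w_1‖ = 7.0000, so e_1 = (-0.5714, 0.5714, -0.5714, 0.1429).
e_1·w_2 = (-0.5714)·4 + 0.5714·(-1) + (-0.5714)·4 + 0.1429·(-1) = -5.2857.
u_2 = w_2 + 5.2857·e_1 = (0.9796, 2.0204, 0.9796, -0.2449).
‖u_2‖ = 2.4620, so e_2 = (0.3979, 0.8207, 0.3979, -0.0995).
e_1·w_3 = (-0.5714)·4 + 0.5714·4 + (-0.5714)·1 + 0.1429·4 = 0.0000; e_2·w_3 = 0.3979·4 + 0.8207·4 + 0.3979·1 + (-0.0995)·4 = 4.8742.
u_3 = w_3 + 0.0000·e_1 − 4.8742·e_2 = (2.0606, 0.0000, -0.9394, 4.4848).
‖u_3‖ = 5.0242, so e_3 = (0.4101, 0.0000, -0.1870, 0.8927).
Qᵀb = (2.5714, 1.8651, 0.1809).
Back-substitute: x_3 = 0.1809/5.0242 = 0.0360.
x_2 = (1.8651 − 4.8742·0.0360)/2.4620 = 0.6863.
x_1 = (2.5714 + 5.2857·0.6863 + 0.0000·0.0360)/7.0000 = 0.8856.

x = (0.8856, 0.6863, 0.0360)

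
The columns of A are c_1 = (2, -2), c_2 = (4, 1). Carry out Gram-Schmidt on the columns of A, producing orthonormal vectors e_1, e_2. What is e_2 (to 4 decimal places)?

e_2 = (0.7071, 0.7071)

c_1 = (2, -2); ‖c_1‖ = 2.8284, so e_1 = (0.7071, -0.7071).
e_1·c_2 = 0.7071·4 + (-0.7071)·1 = 2.1213.
u_2 = c_2 − 2.1213·e_1 = (2.5000, 2.5000).
‖u_2‖ = 3.5355, so e_2 = (0.7071, 0.7071).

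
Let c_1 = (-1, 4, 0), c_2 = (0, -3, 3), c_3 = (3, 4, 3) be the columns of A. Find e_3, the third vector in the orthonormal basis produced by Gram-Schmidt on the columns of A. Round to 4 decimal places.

c_1 = (-1, 4, 0); ‖c_1‖ = 4.1231, so e_1 = (-0.2425, 0.9701, 0.0000).
e_1·c_2 = (-0.2425)·0 + 0.9701·(-3) + 0.0000·3 = -2.9104.
u_2 = c_2 + 2.9104·e_1 = (-0.7059, -0.1765, 3.0000).
‖u_2‖ = 3.0870, so e_2 = (-0.2287, -0.0572, 0.9718).
e_1·c_3 = (-0.2425)·3 + 0.9701·4 + 0.0000·3 = 3.1530; e_2·c_3 = (-0.2287)·3 + (-0.0572)·4 + 0.9718·3 = 2.0008.
u_3 = c_3 − 3.1530·e_1 − 2.0008·e_2 = (4.2222, 1.0556, 1.0556).
‖u_3‖ = 4.4783, so e_3 = (0.9428, 0.2357, 0.2357).

e_3 = (0.9428, 0.2357, 0.2357)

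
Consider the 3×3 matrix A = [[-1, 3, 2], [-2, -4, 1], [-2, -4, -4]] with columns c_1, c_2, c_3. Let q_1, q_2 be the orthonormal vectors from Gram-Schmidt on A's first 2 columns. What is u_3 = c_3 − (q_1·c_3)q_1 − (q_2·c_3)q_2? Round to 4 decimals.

c_1 = (-1, -2, -2); ‖c_1‖ = 3.0000, so q_1 = (-0.3333, -0.6667, -0.6667).
q_1·c_2 = (-0.3333)·3 + (-0.6667)·(-4) + (-0.6667)·(-4) = 4.3333.
u_2 = c_2 − 4.3333·q_1 = (4.4444, -1.1111, -1.1111).
‖u_2‖ = 4.7140, so q_2 = (0.9428, -0.2357, -0.2357).
q_1·c_3 = (-0.3333)·2 + (-0.6667)·1 + (-0.6667)·(-4) = 1.3333; q_2·c_3 = 0.9428·2 + (-0.2357)·1 + (-0.2357)·(-4) = 2.5927.
u_3 = c_3 − 1.3333·q_1 − 2.5927·q_2 = (0.0000, 2.5000, -2.5000).

u_3 = (0.0000, 2.5000, -2.5000)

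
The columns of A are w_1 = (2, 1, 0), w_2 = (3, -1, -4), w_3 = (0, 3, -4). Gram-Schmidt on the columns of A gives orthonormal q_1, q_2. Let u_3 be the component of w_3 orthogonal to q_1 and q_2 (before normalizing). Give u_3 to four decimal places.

u_3 = (-1.6762, 3.3524, -2.0952)

w_1 = (2, 1, 0); ‖w_1‖ = 2.2361, so q_1 = (0.8944, 0.4472, 0.0000).
q_1·w_2 = 0.8944·3 + 0.4472·(-1) + 0.0000·(-4) = 2.2361.
u_2 = w_2 − 2.2361·q_1 = (1.0000, -2.0000, -4.0000).
‖u_2‖ = 4.5826, so q_2 = (0.2182, -0.4364, -0.8729).
q_1·w_3 = 0.8944·0 + 0.4472·3 + 0.0000·(-4) = 1.3416; q_2·w_3 = 0.2182·0 + (-0.4364)·3 + (-0.8729)·(-4) = 2.1822.
u_3 = w_3 − 1.3416·q_1 − 2.1822·q_2 = (-1.6762, 3.3524, -2.0952).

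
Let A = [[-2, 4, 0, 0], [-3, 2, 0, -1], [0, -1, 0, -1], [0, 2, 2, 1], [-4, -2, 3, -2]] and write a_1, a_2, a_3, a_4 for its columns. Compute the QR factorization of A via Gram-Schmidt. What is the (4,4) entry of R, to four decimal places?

r_{44} = 0.7160

q_1 = a_1/‖a_1‖ = (-2, -3, 0, 0, -4)/5.3852 = (-0.3714, -0.5571, 0.0000, 0.0000, -0.7428).
r_{12} = q_1·a_2 = -1.1142.
u_2 = a_2 + 1.1142·q_1 = (3.5862, 1.3793, -1.0000, 2.0000, -2.8276).
‖u_2‖ = 5.2686, so q_2 = (0.6807, 0.2618, -0.1898, 0.3796, -0.5367).
r_{13} = q_1·a_3 = -2.2283; r_{23} = q_2·a_3 = -0.8508.
u_3 = a_3 + 2.2283·q_1 + 0.8508·q_2 = (-0.2484, -1.0186, -0.1615, 2.3230, 0.8882).
‖u_3‖ = 2.7038, so q_3 = (-0.0919, -0.3767, -0.0597, 0.8592, 0.3285).
r_{14} = q_1·a_4 = 2.0426; r_{24} = q_2·a_4 = 1.3810; r_{34} = q_3·a_4 = 0.6386.
u_4 = a_4 − 2.0426·q_1 − 1.3810·q_2 − 0.6386·q_3 = (-0.1227, 0.0170, -0.6997, -0.0729, 0.0486).
r_{44} = ‖u_4‖ = 0.7160.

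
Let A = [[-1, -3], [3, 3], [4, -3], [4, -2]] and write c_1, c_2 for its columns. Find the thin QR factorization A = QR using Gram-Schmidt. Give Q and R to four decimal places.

c_1 = (-1, 3, 4, 4); ‖c_1‖ = 6.4807, so q_1 = (-0.1543, 0.4629, 0.6172, 0.6172).
q_1·c_2 = (-0.1543)·(-3) + 0.4629·3 + 0.6172·(-3) + 0.6172·(-2) = -1.2344.
u_2 = c_2 + 1.2344·q_1 = (-3.1905, 3.5714, -2.2381, -1.2381).
‖u_2‖ = 5.4292, so q_2 = (-0.5877, 0.6578, -0.4122, -0.2280).

Q = [[-0.1543, -0.5877], [0.4629, 0.6578], [0.6172, -0.4122], [0.6172, -0.2280]], R = [[6.4807, -1.2344], [0.0000, 5.4292]]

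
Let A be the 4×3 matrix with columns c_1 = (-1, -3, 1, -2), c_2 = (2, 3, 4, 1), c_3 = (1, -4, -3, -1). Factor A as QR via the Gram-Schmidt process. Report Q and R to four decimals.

q_1 = c_1/‖c_1‖ = (-1, -3, 1, -2)/3.8730 = (-0.2582, -0.7746, 0.2582, -0.5164).
r_{12} = q_1·c_2 = -2.3238.
u_2 = c_2 + 2.3238·q_1 = (1.4000, 1.2000, 4.6000, -0.2000).
‖u_2‖ = 4.9598, so q_2 = (0.2823, 0.2419, 0.9274, -0.0403).
r_{13} = q_1·c_3 = 2.5820; r_{23} = q_2·c_3 = -3.4275.
u_3 = c_3 − 2.5820·q_1 + 3.4275·q_2 = (2.6341, -1.1707, -0.4878, 0.1951).
‖u_3‖ = 2.9301, so q_3 = (0.8990, -0.3996, -0.1665, 0.0666).

Q = [[-0.2582, 0.2823, 0.8990], [-0.7746, 0.2419, -0.3996], [0.2582, 0.9274, -0.1665], [-0.5164, -0.0403, 0.0666]], R = [[3.8730, -2.3238, 2.5820], [0.0000, 4.9598, -3.4275], [0.0000, 0.0000, 2.9301]]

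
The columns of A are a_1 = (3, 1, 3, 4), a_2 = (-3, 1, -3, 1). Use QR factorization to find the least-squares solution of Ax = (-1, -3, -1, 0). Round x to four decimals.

q_1 = a_1/‖a_1‖ = (3, 1, 3, 4)/5.9161 = (0.5071, 0.1690, 0.5071, 0.6761).
r_{12} = q_1·a_2 = -2.1974.
u_2 = a_2 + 2.1974·q_1 = (-1.8857, 1.3714, -1.8857, 2.4857).
‖u_2‖ = 3.8951, so q_2 = (-0.4841, 0.3521, -0.4841, 0.6382).
Qᵀb = (-1.5213, -0.0880).
Back-substitute: x_2 = -0.0880/3.8951 = -0.0226.
x_1 = (-1.5213 + 2.1974·(-0.0226))/5.9161 = -0.2655.

x = (-0.2655, -0.0226)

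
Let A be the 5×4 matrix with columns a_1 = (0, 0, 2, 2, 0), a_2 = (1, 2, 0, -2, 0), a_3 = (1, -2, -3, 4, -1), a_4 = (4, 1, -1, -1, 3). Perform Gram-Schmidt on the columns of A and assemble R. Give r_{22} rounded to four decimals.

q_1 = a_1/‖a_1‖ = (0, 0, 2, 2, 0)/2.8284 = (0.0000, 0.0000, 0.7071, 0.7071, 0.0000).
r_{12} = q_1·a_2 = -1.4142.
u_2 = a_2 + 1.4142·q_1 = (1.0000, 2.0000, 1.0000, -1.0000, 0.0000).
r_{22} = ‖u_2‖ = 2.6458.

r_{22} = 2.6458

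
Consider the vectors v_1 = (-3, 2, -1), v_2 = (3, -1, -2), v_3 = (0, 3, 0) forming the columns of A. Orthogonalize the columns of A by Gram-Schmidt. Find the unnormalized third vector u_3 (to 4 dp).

v_1 = (-3, 2, -1); ‖v_1‖ = 3.7417, so q_1 = (-0.8018, 0.5345, -0.2673).
q_1·v_2 = (-0.8018)·3 + 0.5345·(-1) + (-0.2673)·(-2) = -2.4054.
u_2 = v_2 + 2.4054·q_1 = (1.0714, 0.2857, -2.6429).
‖u_2‖ = 2.8661, so q_2 = (0.3738, 0.0997, -0.9221).
q_1·v_3 = (-0.8018)·0 + 0.5345·3 + (-0.2673)·0 = 1.6036; q_2·v_3 = 0.3738·0 + 0.0997·3 + (-0.9221)·0 = 0.2991.
u_3 = v_3 − 1.6036·q_1 − 0.2991·q_2 = (1.1739, 2.1130, 0.7043).

u_3 = (1.1739, 2.1130, 0.7043)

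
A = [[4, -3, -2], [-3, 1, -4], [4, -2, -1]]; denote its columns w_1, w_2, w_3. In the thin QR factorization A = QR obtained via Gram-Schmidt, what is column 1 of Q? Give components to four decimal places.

e_1 = (0.6247, -0.4685, 0.6247)

w_1 = (4, -3, 4); ‖w_1‖ = 6.4031, so e_1 = (0.6247, -0.4685, 0.6247).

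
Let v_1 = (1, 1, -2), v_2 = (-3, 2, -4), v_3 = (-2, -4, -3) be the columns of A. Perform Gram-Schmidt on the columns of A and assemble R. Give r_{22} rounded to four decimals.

q_1 = v_1/‖v_1‖ = (1, 1, -2)/2.4495 = (0.4082, 0.4082, -0.8165).
r_{12} = q_1·v_2 = 2.8577.
u_2 = v_2 − 2.8577·q_1 = (-4.1667, 0.8333, -1.6667).
r_{22} = ‖u_2‖ = 4.5644.

r_{22} = 4.5644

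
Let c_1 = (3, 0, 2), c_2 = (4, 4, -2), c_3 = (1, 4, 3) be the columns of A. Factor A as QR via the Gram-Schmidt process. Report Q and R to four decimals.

Q = [[0.8321, 0.3864, -0.3980], [0.0000, 0.7175, 0.6965], [0.5547, -0.5795, 0.5970]], R = [[3.6056, 2.2188, 2.4962], [0.0000, 5.5747, 1.5179], [0.0000, 0.0000, 4.1792]]

c_1 = (3, 0, 2); ‖c_1‖ = 3.6056, so e_1 = (0.8321, 0.0000, 0.5547).
e_1·c_2 = 0.8321·4 + 0.0000·4 + 0.5547·(-2) = 2.2188.
u_2 = c_2 − 2.2188·e_1 = (2.1538, 4.0000, -3.2308).
‖u_2‖ = 5.5747, so e_2 = (0.3864, 0.7175, -0.5795).
e_1·c_3 = 0.8321·1 + 0.0000·4 + 0.5547·3 = 2.4962; e_2·c_3 = 0.3864·1 + 0.7175·4 + (-0.5795)·3 = 1.5179.
u_3 = c_3 − 2.4962·e_1 − 1.5179·e_2 = (-1.6634, 2.9109, 2.4950).
‖u_3‖ = 4.1792, so e_3 = (-0.3980, 0.6965, 0.5970).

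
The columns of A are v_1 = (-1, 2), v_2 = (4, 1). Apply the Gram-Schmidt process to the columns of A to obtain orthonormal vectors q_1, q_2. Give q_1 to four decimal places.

v_1 = (-1, 2); ‖v_1‖ = 2.2361, so q_1 = (-0.4472, 0.8944).

q_1 = (-0.4472, 0.8944)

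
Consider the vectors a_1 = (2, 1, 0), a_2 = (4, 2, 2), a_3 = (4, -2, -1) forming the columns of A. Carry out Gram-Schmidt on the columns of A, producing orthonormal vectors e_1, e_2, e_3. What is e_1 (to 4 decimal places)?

a_1 = (2, 1, 0); ‖a_1‖ = 2.2361, so e_1 = (0.8944, 0.4472, 0.0000).

e_1 = (0.8944, 0.4472, 0.0000)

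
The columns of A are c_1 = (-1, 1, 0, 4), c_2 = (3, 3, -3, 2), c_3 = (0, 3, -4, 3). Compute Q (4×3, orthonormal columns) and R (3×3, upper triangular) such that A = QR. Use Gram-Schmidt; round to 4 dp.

c_1 = (-1, 1, 0, 4); ‖c_1‖ = 4.2426, so e_1 = (-0.2357, 0.2357, 0.0000, 0.9428).
e_1·c_2 = (-0.2357)·3 + 0.2357·3 + 0.0000·(-3) + 0.9428·2 = 1.8856.
u_2 = c_2 − 1.8856·e_1 = (3.4444, 2.5556, -3.0000, 0.2222).
‖u_2‖ = 5.2387, so e_2 = (0.6575, 0.4878, -0.5727, 0.0424).
e_1·c_3 = (-0.2357)·0 + 0.2357·3 + 0.0000·(-4) + 0.9428·3 = 3.5355; e_2·c_3 = 0.6575·0 + 0.4878·3 + (-0.5727)·(-4) + 0.0424·3 = 3.8813.
u_3 = c_3 − 3.5355·e_1 − 3.8813·e_2 = (-1.7186, 0.2733, -1.7773, -0.4980).
‖u_3‖ = 2.5368, so e_3 = (-0.6775, 0.1077, -0.7006, -0.1963).

Q = [[-0.2357, 0.6575, -0.6775], [0.2357, 0.4878, 0.1077], [0.0000, -0.5727, -0.7006], [0.9428, 0.0424, -0.1963]], R = [[4.2426, 1.8856, 3.5355], [0.0000, 5.2387, 3.8813], [0.0000, 0.0000, 2.5368]]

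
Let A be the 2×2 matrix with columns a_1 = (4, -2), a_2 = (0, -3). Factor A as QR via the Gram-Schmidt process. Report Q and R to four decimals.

a_1 = (4, -2); ‖a_1‖ = 4.4721, so q_1 = (0.8944, -0.4472).
q_1·a_2 = 0.8944·0 + (-0.4472)·(-3) = 1.3416.
u_2 = a_2 − 1.3416·q_1 = (-1.2000, -2.4000).
‖u_2‖ = 2.6833, so q_2 = (-0.4472, -0.8944).

Q = [[0.8944, -0.4472], [-0.4472, -0.8944]], R = [[4.4721, 1.3416], [0.0000, 2.6833]]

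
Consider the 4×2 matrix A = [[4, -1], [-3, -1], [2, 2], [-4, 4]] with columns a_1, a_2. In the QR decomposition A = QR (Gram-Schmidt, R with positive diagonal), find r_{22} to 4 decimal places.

e_1 = a_1/‖a_1‖ = (4, -3, 2, -4)/6.7082 = (0.5963, -0.4472, 0.2981, -0.5963).
r_{12} = e_1·a_2 = -1.9379.
u_2 = a_2 + 1.9379·e_1 = (0.1556, -1.8667, 2.5778, 2.8444).
r_{22} = ‖u_2‖ = 4.2714.

r_{22} = 4.2714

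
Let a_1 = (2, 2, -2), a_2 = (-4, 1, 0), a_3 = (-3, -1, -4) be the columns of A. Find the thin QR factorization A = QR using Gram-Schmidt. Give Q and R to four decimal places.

Q = [[0.5774, -0.8018, -0.1543], [0.5774, 0.5345, -0.6172], [-0.5774, -0.2673, -0.7715]], R = [[3.4641, -1.7321, 0.0000], [0.0000, 3.7417, 2.9399], [0.0000, 0.0000, 4.1662]]

q_1 = a_1/‖a_1‖ = (2, 2, -2)/3.4641 = (0.5774, 0.5774, -0.5774).
r_{12} = q_1·a_2 = -1.7321.
u_2 = a_2 + 1.7321·q_1 = (-3.0000, 2.0000, -1.0000).
‖u_2‖ = 3.7417, so q_2 = (-0.8018, 0.5345, -0.2673).
r_{13} = q_1·a_3 = 0.0000; r_{23} = q_2·a_3 = 2.9399.
u_3 = a_3 + 0.0000·q_1 − 2.9399·q_2 = (-0.6429, -2.5714, -3.2143).
‖u_3‖ = 4.1662, so q_3 = (-0.1543, -0.6172, -0.7715).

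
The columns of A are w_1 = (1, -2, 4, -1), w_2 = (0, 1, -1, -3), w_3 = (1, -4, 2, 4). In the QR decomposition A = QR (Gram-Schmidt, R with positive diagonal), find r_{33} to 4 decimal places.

r_{33} = 2.1107

w_1 = (1, -2, 4, -1); ‖w_1‖ = 4.6904, so e_1 = (0.2132, -0.4264, 0.8528, -0.2132).
e_1·w_2 = 0.2132·0 + (-0.4264)·1 + 0.8528·(-1) + (-0.2132)·(-3) = -0.6396.
u_2 = w_2 + 0.6396·e_1 = (0.1364, 0.7273, -0.4545, -3.1364).
‖u_2‖ = 3.2544, so e_2 = (0.0419, 0.2235, -0.1397, -0.9637).
e_1·w_3 = 0.2132·1 + (-0.4264)·(-4) + 0.8528·2 + (-0.2132)·4 = 2.7716; e_2·w_3 = 0.0419·1 + 0.2235·(-4) + (-0.1397)·2 + (-0.9637)·4 = -4.9863.
u_3 = w_3 − 2.7716·e_1 + 4.9863·e_2 = (0.6180, -1.7039, -1.0601, -0.2146).
r_{33} = ‖u_3‖ = 2.1107.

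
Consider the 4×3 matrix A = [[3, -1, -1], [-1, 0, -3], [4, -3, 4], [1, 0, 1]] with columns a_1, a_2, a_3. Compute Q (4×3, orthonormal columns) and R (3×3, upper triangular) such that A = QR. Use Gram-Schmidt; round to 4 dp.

a_1 = (3, -1, 4, 1); ‖a_1‖ = 5.1962, so e_1 = (0.5774, -0.1925, 0.7698, 0.1925).
e_1·a_2 = 0.5774·(-1) + (-0.1925)·0 + 0.7698·(-3) + 0.1925·0 = -2.8868.
u_2 = a_2 + 2.8868·e_1 = (0.6667, -0.5556, -0.7778, 0.5556).
‖u_2‖ = 1.2910, so e_2 = (0.5164, -0.4303, -0.6025, 0.4303).
e_1·a_3 = 0.5774·(-1) + (-0.1925)·(-3) + 0.7698·4 + 0.1925·1 = 3.2717; e_2·a_3 = 0.5164·(-1) + (-0.4303)·(-3) + (-0.6025)·4 + 0.4303·1 = -1.2049.
u_3 = a_3 − 3.2717·e_1 + 1.2049·e_2 = (-2.2667, -2.8889, 0.7556, 0.8889).
‖u_3‖ = 3.8528, so e_3 = (-0.5883, -0.7498, 0.1961, 0.2307).

Q = [[0.5774, 0.5164, -0.5883], [-0.1925, -0.4303, -0.7498], [0.7698, -0.6025, 0.1961], [0.1925, 0.4303, 0.2307]], R = [[5.1962, -2.8868, 3.2717], [0.0000, 1.2910, -1.2049], [0.0000, 0.0000, 3.8528]]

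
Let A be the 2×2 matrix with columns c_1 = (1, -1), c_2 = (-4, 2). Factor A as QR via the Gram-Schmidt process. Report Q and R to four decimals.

Q = [[0.7071, -0.7071], [-0.7071, -0.7071]], R = [[1.4142, -4.2426], [0.0000, 1.4142]]

q_1 = c_1/‖c_1‖ = (1, -1)/1.4142 = (0.7071, -0.7071).
r_{12} = q_1·c_2 = -4.2426.
u_2 = c_2 + 4.2426·q_1 = (-1.0000, -1.0000).
‖u_2‖ = 1.4142, so q_2 = (-0.7071, -0.7071).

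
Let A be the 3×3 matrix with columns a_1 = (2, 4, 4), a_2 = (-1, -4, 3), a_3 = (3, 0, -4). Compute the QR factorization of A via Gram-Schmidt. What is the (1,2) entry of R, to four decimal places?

r_{12} = -1.0000

q_1 = a_1/‖a_1‖ = (2, 4, 4)/6.0000 = (0.3333, 0.6667, 0.6667).
r_{12} = q_1·a_2 = -1.0000.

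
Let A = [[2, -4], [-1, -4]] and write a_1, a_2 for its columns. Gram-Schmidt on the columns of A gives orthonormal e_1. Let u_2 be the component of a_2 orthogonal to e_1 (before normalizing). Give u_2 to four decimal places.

a_1 = (2, -1); ‖a_1‖ = 2.2361, so e_1 = (0.8944, -0.4472).
e_1·a_2 = 0.8944·(-4) + (-0.4472)·(-4) = -1.7889.
u_2 = a_2 + 1.7889·e_1 = (-2.4000, -4.8000).

u_2 = (-2.4000, -4.8000)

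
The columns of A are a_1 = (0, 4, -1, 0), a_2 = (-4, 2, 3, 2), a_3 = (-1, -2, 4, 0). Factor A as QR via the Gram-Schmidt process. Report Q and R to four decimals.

a_1 = (0, 4, -1, 0); ‖a_1‖ = 4.1231, so e_1 = (0.0000, 0.9701, -0.2425, 0.0000).
e_1·a_2 = 0.0000·(-4) + 0.9701·2 + (-0.2425)·3 + 0.0000·2 = 1.2127.
u_2 = a_2 − 1.2127·e_1 = (-4.0000, 0.8235, 3.2941, 2.0000).
‖u_2‖ = 5.6151, so e_2 = (-0.7124, 0.1467, 0.5867, 0.3562).
e_1·a_3 = 0.0000·(-1) + 0.9701·(-2) + (-0.2425)·4 + 0.0000·0 = -2.9104; e_2·a_3 = (-0.7124)·(-1) + 0.1467·(-2) + 0.5867·4 + 0.3562·0 = 2.7656.
u_3 = a_3 + 2.9104·e_1 − 2.7656·e_2 = (0.9701, 0.4179, 1.6716, -0.9851).
‖u_3‖ = 2.2092, so e_3 = (0.4391, 0.1892, 0.7567, -0.4459).

Q = [[0.0000, -0.7124, 0.4391], [0.9701, 0.1467, 0.1892], [-0.2425, 0.5867, 0.7567], [0.0000, 0.3562, -0.4459]], R = [[4.1231, 1.2127, -2.9104], [0.0000, 5.6151, 2.7656], [0.0000, 0.0000, 2.2092]]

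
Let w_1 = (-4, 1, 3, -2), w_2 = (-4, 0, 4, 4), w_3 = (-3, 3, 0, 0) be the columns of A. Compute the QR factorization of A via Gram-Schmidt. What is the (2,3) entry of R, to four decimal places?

r_{23} = 0.3397

e_1 = w_1/‖w_1‖ = (-4, 1, 3, -2)/5.4772 = (-0.7303, 0.1826, 0.5477, -0.3651).
r_{12} = e_1·w_2 = 3.6515.
u_2 = w_2 − 3.6515·e_1 = (-1.3333, -0.6667, 2.0000, 5.3333).
‖u_2‖ = 5.8878, so e_2 = (-0.2265, -0.1132, 0.3397, 0.9058).
r_{23} = e_2·w_3 = 0.3397.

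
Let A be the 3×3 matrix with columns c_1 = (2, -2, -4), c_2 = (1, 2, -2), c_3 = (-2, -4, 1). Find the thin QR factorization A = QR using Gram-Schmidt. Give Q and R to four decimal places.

Q = [[0.4082, 0.1826, -0.8944], [-0.4082, 0.9129, 0.0000], [-0.8165, -0.3651, -0.4472]], R = [[4.8990, 1.2247, 0.0000], [0.0000, 2.7386, -4.3818], [0.0000, 0.0000, 1.3416]]

e_1 = c_1/‖c_1‖ = (2, -2, -4)/4.8990 = (0.4082, -0.4082, -0.8165).
r_{12} = e_1·c_2 = 1.2247.
u_2 = c_2 − 1.2247·e_1 = (0.5000, 2.5000, -1.0000).
‖u_2‖ = 2.7386, so e_2 = (0.1826, 0.9129, -0.3651).
r_{13} = e_1·c_3 = 0.0000; r_{23} = e_2·c_3 = -4.3818.
u_3 = c_3 + 0.0000·e_1 + 4.3818·e_2 = (-1.2000, 0.0000, -0.6000).
‖u_3‖ = 1.3416, so e_3 = (-0.8944, 0.0000, -0.4472).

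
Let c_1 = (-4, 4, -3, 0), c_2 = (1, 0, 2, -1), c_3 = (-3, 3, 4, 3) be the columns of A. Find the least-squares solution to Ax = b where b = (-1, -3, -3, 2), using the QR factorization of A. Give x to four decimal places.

c_1 = (-4, 4, -3, 0); ‖c_1‖ = 6.4031, so e_1 = (-0.6247, 0.6247, -0.4685, 0.0000).
e_1·c_2 = (-0.6247)·1 + 0.6247·0 + (-0.4685)·2 + 0.0000·(-1) = -1.5617.
u_2 = c_2 + 1.5617·e_1 = (0.0244, 0.9756, 1.2683, -1.0000).
‖u_2‖ = 1.8871, so e_2 = (0.0129, 0.5170, 0.6721, -0.5299).
e_1·c_3 = (-0.6247)·(-3) + 0.6247·3 + (-0.4685)·4 + 0.0000·3 = 1.8741; e_2·c_3 = 0.0129·(-3) + 0.5170·3 + 0.6721·4 + (-0.5299)·3 = 2.6109.
u_3 = c_3 − 1.8741·e_1 − 2.6109·e_2 = (-1.8630, 0.4795, 3.1233, 4.3836).
‖u_3‖ = 5.7159, so e_3 = (-0.3259, 0.0839, 0.5464, 0.7669).
Qᵀb = (0.1562, -4.6401, -0.0312).
Back-substitute: x_3 = -0.0312/5.7159 = -0.0055.
x_2 = (-4.6401 − 2.6109·(-0.0055))/1.8871 = -2.4514.
x_1 = (0.1562 + 1.5617·(-2.4514) − 1.8741·(-0.0055))/6.4031 = -0.5719.

x = (-0.5719, -2.4514, -0.0055)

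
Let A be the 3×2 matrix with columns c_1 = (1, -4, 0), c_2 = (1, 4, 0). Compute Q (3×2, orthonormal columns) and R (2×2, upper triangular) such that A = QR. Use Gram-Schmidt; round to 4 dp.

c_1 = (1, -4, 0); ‖c_1‖ = 4.1231, so q_1 = (0.2425, -0.9701, 0.0000).
q_1·c_2 = 0.2425·1 + (-0.9701)·4 + 0.0000·0 = -3.6380.
u_2 = c_2 + 3.6380·q_1 = (1.8824, 0.4706, 0.0000).
‖u_2‖ = 1.9403, so q_2 = (0.9701, 0.2425, 0.0000).

Q = [[0.2425, 0.9701], [-0.9701, 0.2425], [0.0000, 0.0000]], R = [[4.1231, -3.6380], [0.0000, 1.9403]]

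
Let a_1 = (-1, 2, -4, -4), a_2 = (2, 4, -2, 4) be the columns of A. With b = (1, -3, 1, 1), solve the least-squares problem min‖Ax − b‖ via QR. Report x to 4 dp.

x = (-0.4173, -0.2209)

a_1 = (-1, 2, -4, -4); ‖a_1‖ = 6.0828, so q_1 = (-0.1644, 0.3288, -0.6576, -0.6576).
q_1·a_2 = (-0.1644)·2 + 0.3288·4 + (-0.6576)·(-2) + (-0.6576)·4 = -0.3288.
u_2 = a_2 + 0.3288·q_1 = (1.9459, 4.1081, -2.2162, 3.7838).
‖u_2‖ = 6.3160, so q_2 = (0.3081, 0.6504, -0.3509, 0.5991).
Qᵀb = (-2.4660, -1.3950).
Back-substitute: x_2 = -1.3950/6.3160 = -0.2209.
x_1 = (-2.4660 + 0.3288·(-0.2209))/6.0828 = -0.4173.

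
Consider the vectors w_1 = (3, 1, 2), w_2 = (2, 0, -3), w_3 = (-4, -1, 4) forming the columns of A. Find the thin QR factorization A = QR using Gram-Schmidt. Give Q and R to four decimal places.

w_1 = (3, 1, 2); ‖w_1‖ = 3.7417, so e_1 = (0.8018, 0.2673, 0.5345).
e_1·w_2 = 0.8018·2 + 0.2673·0 + 0.5345·(-3) = 0.0000.
u_2 = w_2 + 0.0000·e_1 = (2.0000, 0.0000, -3.0000).
‖u_2‖ = 3.6056, so e_2 = (0.5547, 0.0000, -0.8321).
e_1·w_3 = 0.8018·(-4) + 0.2673·(-1) + 0.5345·4 = -1.3363; e_2·w_3 = 0.5547·(-4) + 0.0000·(-1) + (-0.8321)·4 = -5.5470.
u_3 = w_3 + 1.3363·e_1 + 5.5470·e_2 = (0.1484, -0.6429, 0.0989).
‖u_3‖ = 0.6671, so e_3 = (0.2224, -0.9636, 0.1482).

Q = [[0.8018, 0.5547, 0.2224], [0.2673, 0.0000, -0.9636], [0.5345, -0.8321, 0.1482]], R = [[3.7417, 0.0000, -1.3363], [0.0000, 3.6056, -5.5470], [0.0000, 0.0000, 0.6671]]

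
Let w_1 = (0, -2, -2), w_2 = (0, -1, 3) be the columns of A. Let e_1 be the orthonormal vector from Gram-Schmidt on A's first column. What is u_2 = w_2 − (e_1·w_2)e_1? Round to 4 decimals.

u_2 = (0.0000, -2.0000, 2.0000)

w_1 = (0, -2, -2); ‖w_1‖ = 2.8284, so e_1 = (0.0000, -0.7071, -0.7071).
e_1·w_2 = 0.0000·0 + (-0.7071)·(-1) + (-0.7071)·3 = -1.4142.
u_2 = w_2 + 1.4142·e_1 = (0.0000, -2.0000, 2.0000).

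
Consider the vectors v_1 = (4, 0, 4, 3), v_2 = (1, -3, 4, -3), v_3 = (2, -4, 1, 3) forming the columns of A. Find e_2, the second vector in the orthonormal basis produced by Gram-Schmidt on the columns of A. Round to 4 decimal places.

v_1 = (4, 0, 4, 3); ‖v_1‖ = 6.4031, so e_1 = (0.6247, 0.0000, 0.6247, 0.4685).
e_1·v_2 = 0.6247·1 + 0.0000·(-3) + 0.6247·4 + 0.4685·(-3) = 1.7179.
u_2 = v_2 − 1.7179·e_1 = (-0.0732, -3.0000, 2.9268, -3.8049).
‖u_2‖ = 5.6612, so e_2 = (-0.0129, -0.5299, 0.5170, -0.6721).

e_2 = (-0.0129, -0.5299, 0.5170, -0.6721)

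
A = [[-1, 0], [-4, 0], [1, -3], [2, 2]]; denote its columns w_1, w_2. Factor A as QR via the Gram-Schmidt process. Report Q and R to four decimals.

Q = [[-0.2132, 0.0126], [-0.8528, 0.0505], [0.2132, -0.8461], [0.4264, 0.5304]], R = [[4.6904, 0.2132], [0.0000, 3.5992]]

w_1 = (-1, -4, 1, 2); ‖w_1‖ = 4.6904, so q_1 = (-0.2132, -0.8528, 0.2132, 0.4264).
q_1·w_2 = (-0.2132)·0 + (-0.8528)·0 + 0.2132·(-3) + 0.4264·2 = 0.2132.
u_2 = w_2 − 0.2132·q_1 = (0.0455, 0.1818, -3.0455, 1.9091).
‖u_2‖ = 3.5992, so q_2 = (0.0126, 0.0505, -0.8461, 0.5304).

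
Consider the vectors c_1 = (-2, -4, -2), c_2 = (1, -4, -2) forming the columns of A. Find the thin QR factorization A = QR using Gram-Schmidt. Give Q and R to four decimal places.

c_1 = (-2, -4, -2); ‖c_1‖ = 4.8990, so e_1 = (-0.4082, -0.8165, -0.4082).
e_1·c_2 = (-0.4082)·1 + (-0.8165)·(-4) + (-0.4082)·(-2) = 3.6742.
u_2 = c_2 − 3.6742·e_1 = (2.5000, -1.0000, -0.5000).
‖u_2‖ = 2.7386, so e_2 = (0.9129, -0.3651, -0.1826).

Q = [[-0.4082, 0.9129], [-0.8165, -0.3651], [-0.4082, -0.1826]], R = [[4.8990, 3.6742], [0.0000, 2.7386]]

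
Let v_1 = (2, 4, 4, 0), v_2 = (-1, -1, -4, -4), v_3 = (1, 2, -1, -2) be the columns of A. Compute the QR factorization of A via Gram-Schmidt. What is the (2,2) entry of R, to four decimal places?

v_1 = (2, 4, 4, 0); ‖v_1‖ = 6.0000, so q_1 = (0.3333, 0.6667, 0.6667, 0.0000).
q_1·v_2 = 0.3333·(-1) + 0.6667·(-1) + 0.6667·(-4) + 0.0000·(-4) = -3.6667.
u_2 = v_2 + 3.6667·q_1 = (0.2222, 1.4444, -1.5556, -4.0000).
r_{22} = ‖u_2‖ = 4.5338.

r_{22} = 4.5338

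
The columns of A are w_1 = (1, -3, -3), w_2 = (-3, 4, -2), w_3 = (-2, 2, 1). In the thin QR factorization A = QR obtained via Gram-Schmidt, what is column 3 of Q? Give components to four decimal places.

e_3 = (-0.8303, -0.5074, 0.2306)

w_1 = (1, -3, -3); ‖w_1‖ = 4.3589, so e_1 = (0.2294, -0.6882, -0.6882).
e_1·w_2 = 0.2294·(-3) + (-0.6882)·4 + (-0.6882)·(-2) = -2.0647.
u_2 = w_2 + 2.0647·e_1 = (-2.5263, 2.5789, -3.4211).
‖u_2‖ = 4.9736, so e_2 = (-0.5079, 0.5185, -0.6878).
e_1·w_3 = 0.2294·(-2) + (-0.6882)·2 + (-0.6882)·1 = -2.5236; e_2·w_3 = (-0.5079)·(-2) + 0.5185·2 + (-0.6878)·1 = 1.3651.
u_3 = w_3 + 2.5236·e_1 − 1.3651·e_2 = (-0.7277, -0.4447, 0.2021).
‖u_3‖ = 0.8764, so e_3 = (-0.8303, -0.5074, 0.2306).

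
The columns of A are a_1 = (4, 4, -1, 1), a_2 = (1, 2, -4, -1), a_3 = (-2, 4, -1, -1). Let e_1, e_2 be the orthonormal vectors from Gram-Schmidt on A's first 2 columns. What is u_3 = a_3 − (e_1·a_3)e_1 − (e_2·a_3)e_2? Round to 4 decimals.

u_3 = (-2.5698, 2.9446, 0.9637, -0.5354)

e_1 = a_1/‖a_1‖ = (4, 4, -1, 1)/5.8310 = (0.6860, 0.6860, -0.1715, 0.1715).
r_{12} = e_1·a_2 = 2.5725.
u_2 = a_2 − 2.5725·e_1 = (-0.7647, 0.2353, -3.5588, -1.4412).
‖u_2‖ = 3.9220, so e_2 = (-0.1950, 0.0600, -0.9074, -0.3675).
r_{13} = e_1·a_3 = 1.3720; r_{23} = e_2·a_3 = 1.9048.
u_3 = a_3 − 1.3720·e_1 − 1.9048·e_2 = (-2.5698, 2.9446, 0.9637, -0.5354).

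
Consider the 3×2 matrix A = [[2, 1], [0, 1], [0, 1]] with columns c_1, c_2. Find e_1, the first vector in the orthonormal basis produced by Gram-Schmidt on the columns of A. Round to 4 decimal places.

e_1 = c_1/‖c_1‖ = (2, 0, 0)/2.0000 = (1.0000, 0.0000, 0.0000).

e_1 = (1.0000, 0.0000, 0.0000)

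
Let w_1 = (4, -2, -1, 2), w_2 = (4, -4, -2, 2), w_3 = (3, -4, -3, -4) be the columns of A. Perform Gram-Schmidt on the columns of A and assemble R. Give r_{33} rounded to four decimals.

r_{33} = 5.0000

e_1 = w_1/‖w_1‖ = (4, -2, -1, 2)/5.0000 = (0.8000, -0.4000, -0.2000, 0.4000).
r_{12} = e_1·w_2 = 6.0000.
u_2 = w_2 − 6.0000·e_1 = (-0.8000, -1.6000, -0.8000, -0.4000).
‖u_2‖ = 2.0000, so e_2 = (-0.4000, -0.8000, -0.4000, -0.2000).
r_{13} = e_1·w_3 = 3.0000; r_{23} = e_2·w_3 = 4.0000.
u_3 = w_3 − 3.0000·e_1 − 4.0000·e_2 = (2.2000, 0.4000, -0.8000, -4.4000).
r_{33} = ‖u_3‖ = 5.0000.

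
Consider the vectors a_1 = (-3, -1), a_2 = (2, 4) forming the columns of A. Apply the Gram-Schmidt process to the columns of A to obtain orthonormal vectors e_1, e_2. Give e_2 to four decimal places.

a_1 = (-3, -1); ‖a_1‖ = 3.1623, so e_1 = (-0.9487, -0.3162).
e_1·a_2 = (-0.9487)·2 + (-0.3162)·4 = -3.1623.
u_2 = a_2 + 3.1623·e_1 = (-1.0000, 3.0000).
‖u_2‖ = 3.1623, so e_2 = (-0.3162, 0.9487).

e_2 = (-0.3162, 0.9487)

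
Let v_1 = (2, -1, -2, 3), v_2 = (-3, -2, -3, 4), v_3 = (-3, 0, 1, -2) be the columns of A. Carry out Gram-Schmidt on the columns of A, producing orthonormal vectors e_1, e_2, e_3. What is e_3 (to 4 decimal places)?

e_3 = (0.1109, -0.8501, -0.1848, -0.4805)

v_1 = (2, -1, -2, 3); ‖v_1‖ = 4.2426, so e_1 = (0.4714, -0.2357, -0.4714, 0.7071).
e_1·v_2 = 0.4714·(-3) + (-0.2357)·(-2) + (-0.4714)·(-3) + 0.7071·4 = 3.2998.
u_2 = v_2 − 3.2998·e_1 = (-4.5556, -1.2222, -1.4444, 1.6667).
‖u_2‖ = 5.2068, so e_2 = (-0.8749, -0.2347, -0.2774, 0.3201).
e_1·v_3 = 0.4714·(-3) + (-0.2357)·0 + (-0.4714)·1 + 0.7071·(-2) = -3.2998; e_2·v_3 = (-0.8749)·(-3) + (-0.2347)·0 + (-0.2774)·1 + 0.3201·(-2) = 1.7072.
u_3 = v_3 + 3.2998·e_1 − 1.7072·e_2 = (0.0492, -0.3770, -0.0820, -0.2131).
‖u_3‖ = 0.4435, so e_3 = (0.1109, -0.8501, -0.1848, -0.4805).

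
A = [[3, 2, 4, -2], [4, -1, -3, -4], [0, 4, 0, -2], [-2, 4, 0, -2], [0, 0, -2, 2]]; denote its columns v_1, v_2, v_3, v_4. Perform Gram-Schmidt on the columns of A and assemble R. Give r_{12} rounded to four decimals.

r_{12} = -1.1142

e_1 = v_1/‖v_1‖ = (3, 4, 0, -2, 0)/5.3852 = (0.5571, 0.7428, 0.0000, -0.3714, 0.0000).
r_{12} = e_1·v_2 = -1.1142.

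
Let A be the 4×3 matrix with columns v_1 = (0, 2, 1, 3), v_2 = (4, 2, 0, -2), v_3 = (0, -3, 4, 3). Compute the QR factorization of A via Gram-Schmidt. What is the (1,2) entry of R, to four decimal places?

v_1 = (0, 2, 1, 3); ‖v_1‖ = 3.7417, so q_1 = (0.0000, 0.5345, 0.2673, 0.8018).
r_{12} = q_1·v_2 = -0.5345.

r_{12} = -0.5345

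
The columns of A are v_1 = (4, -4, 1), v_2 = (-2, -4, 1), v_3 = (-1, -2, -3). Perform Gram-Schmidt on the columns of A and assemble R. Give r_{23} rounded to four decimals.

q_1 = v_1/‖v_1‖ = (4, -4, 1)/5.7446 = (0.6963, -0.6963, 0.1741).
r_{12} = q_1·v_2 = 1.5667.
u_2 = v_2 − 1.5667·q_1 = (-3.0909, -2.9091, 0.7273).
‖u_2‖ = 4.3064, so q_2 = (-0.7177, -0.6755, 0.1689).
r_{23} = q_2·v_3 = 1.5621.

r_{23} = 1.5621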